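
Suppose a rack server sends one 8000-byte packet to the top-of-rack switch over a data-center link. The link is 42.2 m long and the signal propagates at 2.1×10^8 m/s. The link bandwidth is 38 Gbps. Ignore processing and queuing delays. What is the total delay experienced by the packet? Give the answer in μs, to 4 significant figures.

1.885 μs

L = 8000 × 8 = 64000 bits.
Transmission delay = L/R = 64000 / 38000000000 = 1.68421 μs.
Propagation delay = d/s = 42.2 m / 210000000 m/s = 0.200952 μs.
Total = 1.885 μs.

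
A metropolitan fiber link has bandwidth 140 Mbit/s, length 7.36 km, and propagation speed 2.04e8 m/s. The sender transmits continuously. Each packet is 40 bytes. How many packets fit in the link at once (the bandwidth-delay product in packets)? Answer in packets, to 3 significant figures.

Propagation delay = 7360 / 204000000 = 3.60784e-05 s.
BDP = R × t_prop = 140000000 × 3.60784e-05 = 5050.98 bits.
In packets of 320 bits: 15.8 packets.

15.8 packets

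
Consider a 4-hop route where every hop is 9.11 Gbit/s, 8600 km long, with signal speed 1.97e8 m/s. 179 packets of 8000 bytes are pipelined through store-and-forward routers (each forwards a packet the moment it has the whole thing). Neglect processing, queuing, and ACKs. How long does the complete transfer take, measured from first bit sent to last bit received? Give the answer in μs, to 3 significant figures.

176000 μs

Per-hop transmission t_tx = L/R = 64000/9110000000 = 7.02525 μs.
Per-hop propagation t_prop = 8600000/197000000 = 43654.8 μs.
Pipeline fill: first packet needs 4·t_tx to clear all hops; remaining 178 packets each add one t_tx.
Total = (4+179-1)·t_tx + 4·t_prop = 182·7.02525 + 4·43654.8 = 176000 μs.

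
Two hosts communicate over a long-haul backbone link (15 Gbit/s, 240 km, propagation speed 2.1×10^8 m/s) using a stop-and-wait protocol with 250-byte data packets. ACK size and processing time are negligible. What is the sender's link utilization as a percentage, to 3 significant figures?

0.00583 %

t_tx = L/R = 2000/15000000000 = 1.33333e-07 s.
t_prop = 240000/210000000 = 0.00114286 s; RTT = 0.00228571 s.
Cycle = t_tx + RTT = 0.00228585 s.
Utilization = t_tx / cycle = 1.33333e-07/0.00228585 = 0.00583 %.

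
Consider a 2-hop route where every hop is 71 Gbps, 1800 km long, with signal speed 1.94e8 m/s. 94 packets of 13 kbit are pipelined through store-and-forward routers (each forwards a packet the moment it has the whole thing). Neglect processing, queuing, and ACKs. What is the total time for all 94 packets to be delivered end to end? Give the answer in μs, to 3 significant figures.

Per-hop transmission t_tx = L/R = 13000/71000000000 = 0.183099 μs.
Per-hop propagation t_prop = 1800000/194000000 = 9278.35 μs.
Pipeline fill: first packet needs 2·t_tx to clear all hops; remaining 93 packets each add one t_tx.
Total = (2+94-1)·t_tx + 2·t_prop = 95·0.183099 + 2·9278.35 = 18600 μs.

18600 μs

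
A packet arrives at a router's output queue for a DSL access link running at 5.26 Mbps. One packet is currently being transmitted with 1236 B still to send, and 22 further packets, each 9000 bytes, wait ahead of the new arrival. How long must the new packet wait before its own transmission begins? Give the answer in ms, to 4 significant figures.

303.0 ms

Each queued packet: L/R = 72000/5260000 = 13.6882 ms.
22 queued → 301.141 ms.
Plus remaining 9888 bits of current packet: 1.87985 ms.
Queuing delay = 303.0 ms.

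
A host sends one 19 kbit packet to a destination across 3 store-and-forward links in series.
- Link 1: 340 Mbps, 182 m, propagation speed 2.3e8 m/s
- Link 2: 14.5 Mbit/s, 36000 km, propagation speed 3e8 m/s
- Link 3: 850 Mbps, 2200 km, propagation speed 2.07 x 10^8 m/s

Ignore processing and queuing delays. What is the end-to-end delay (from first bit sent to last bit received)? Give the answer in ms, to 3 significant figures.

L = 19000 bits.
Transmission delays (L/R per hop): 0.0558824, 1.31034, 0.0223529 ms; sum = 1.38858 ms.
Propagation delays (d/s per hop): 0.000791304, 120, 10.628 ms; sum = 130.629 ms.
End-to-end = 132 ms.

132 ms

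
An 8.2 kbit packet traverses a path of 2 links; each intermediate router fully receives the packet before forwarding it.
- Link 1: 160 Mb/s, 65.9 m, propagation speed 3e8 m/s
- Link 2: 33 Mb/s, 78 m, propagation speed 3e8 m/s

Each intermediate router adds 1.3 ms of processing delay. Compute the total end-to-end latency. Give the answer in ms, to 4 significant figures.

L = 8200 bits.
Transmission delays (L/R per hop): 0.05125, 0.248485 ms; sum = 0.299735 ms.
Propagation delays (d/s per hop): 0.000219667, 0.00026 ms; sum = 0.000479667 ms.
Processing at 1 router(s): 1 × 1.3 ms = 1.3 ms.
End-to-end = 1.600 ms.

1.600 ms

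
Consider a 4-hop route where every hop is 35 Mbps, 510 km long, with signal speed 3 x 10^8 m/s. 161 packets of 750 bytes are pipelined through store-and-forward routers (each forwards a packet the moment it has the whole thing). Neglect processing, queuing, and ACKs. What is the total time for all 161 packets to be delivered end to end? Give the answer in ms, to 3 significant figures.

34.9 ms

Per-hop transmission t_tx = L/R = 6000/35000000 = 0.171429 ms.
Per-hop propagation t_prop = 510000/300000000 = 1.7 ms.
Pipeline fill: first packet needs 4·t_tx to clear all hops; remaining 160 packets each add one t_tx.
Total = (4+161-1)·t_tx + 4·t_prop = 164·0.171429 + 4·1.7 = 34.9 ms.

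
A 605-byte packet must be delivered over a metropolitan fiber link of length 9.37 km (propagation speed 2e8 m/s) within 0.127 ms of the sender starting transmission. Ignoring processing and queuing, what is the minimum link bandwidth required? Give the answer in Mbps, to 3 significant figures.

L = 4840 bits.
Propagation delay = 9370 / 200000000 = 0.04685 ms.
Transmission budget = 0.127 − 0.04685 = 0.08015 ms.
R ≥ L / t_tx = 4840 bits / 8.015e-05 s = 60.4 Mbps.

60.4 Mbps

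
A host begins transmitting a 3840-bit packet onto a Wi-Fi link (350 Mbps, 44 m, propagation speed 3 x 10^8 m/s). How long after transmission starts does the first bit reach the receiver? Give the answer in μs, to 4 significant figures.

First bit experiences only propagation delay: d/s = 44/300000000 = 0.1467 μs.

0.1467 μs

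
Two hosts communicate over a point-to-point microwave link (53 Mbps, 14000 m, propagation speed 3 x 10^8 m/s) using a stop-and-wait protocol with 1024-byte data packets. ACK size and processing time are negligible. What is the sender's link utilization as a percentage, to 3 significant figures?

t_tx = L/R = 8192/53000000 = 0.000154566 s.
t_prop = 14000/300000000 = 4.66667e-05 s; RTT = 9.33333e-05 s.
Cycle = t_tx + RTT = 0.000247899 s.
Utilization = t_tx / cycle = 0.000154566/0.000247899 = 62.4 %.

62.4 %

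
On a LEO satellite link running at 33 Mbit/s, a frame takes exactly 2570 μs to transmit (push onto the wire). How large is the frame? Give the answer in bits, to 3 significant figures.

84800 bits

L = R × t_tx = 33000000 b/s × 0.00257 s = 84810 bits.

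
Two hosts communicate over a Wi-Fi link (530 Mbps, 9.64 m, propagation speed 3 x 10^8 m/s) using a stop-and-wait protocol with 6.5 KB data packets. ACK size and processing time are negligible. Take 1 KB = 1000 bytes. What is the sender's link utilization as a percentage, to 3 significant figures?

99.9 %

t_tx = L/R = 52000/530000000 = 9.81132e-05 s.
t_prop = 9.64/300000000 = 3.21333e-08 s; RTT = 6.42667e-08 s.
Cycle = t_tx + RTT = 9.81775e-05 s.
Utilization = t_tx / cycle = 9.81132e-05/9.81775e-05 = 99.9 %.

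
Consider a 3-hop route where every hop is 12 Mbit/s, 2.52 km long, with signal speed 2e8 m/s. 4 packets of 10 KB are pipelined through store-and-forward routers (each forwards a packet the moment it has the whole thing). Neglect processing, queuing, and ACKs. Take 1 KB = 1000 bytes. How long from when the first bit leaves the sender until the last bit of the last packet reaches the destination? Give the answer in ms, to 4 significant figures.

40.04 ms

Per-hop transmission t_tx = L/R = 80000/12000000 = 6.66667 ms.
Per-hop propagation t_prop = 2520/200000000 = 0.0126 ms.
Pipeline fill: first packet needs 3·t_tx to clear all hops; remaining 3 packets each add one t_tx.
Total = (3+4-1)·t_tx + 3·t_prop = 6·6.66667 + 3·0.0126 = 40.04 ms.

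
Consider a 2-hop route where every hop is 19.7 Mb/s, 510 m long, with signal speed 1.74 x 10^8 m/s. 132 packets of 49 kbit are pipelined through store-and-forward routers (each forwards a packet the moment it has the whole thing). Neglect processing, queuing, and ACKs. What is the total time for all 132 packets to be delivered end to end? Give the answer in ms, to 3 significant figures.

331 ms

Per-hop transmission t_tx = L/R = 49000/19700000 = 2.48731 ms.
Per-hop propagation t_prop = 510/174000000 = 0.00293103 ms.
Pipeline fill: first packet needs 2·t_tx to clear all hops; remaining 131 packets each add one t_tx.
Total = (2+132-1)·t_tx + 2·t_prop = 133·2.48731 + 2·0.00293103 = 331 ms.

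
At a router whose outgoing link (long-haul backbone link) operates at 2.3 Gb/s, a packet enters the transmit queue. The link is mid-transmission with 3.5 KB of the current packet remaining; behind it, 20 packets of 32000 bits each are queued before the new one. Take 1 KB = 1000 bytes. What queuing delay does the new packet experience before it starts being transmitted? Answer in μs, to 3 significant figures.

290 μs

Each queued packet: L/R = 32000/2300000000 = 13.913 μs.
20 queued → 278.261 μs.
Plus remaining 28000 bits of current packet: 12.1739 μs.
Queuing delay = 290 μs.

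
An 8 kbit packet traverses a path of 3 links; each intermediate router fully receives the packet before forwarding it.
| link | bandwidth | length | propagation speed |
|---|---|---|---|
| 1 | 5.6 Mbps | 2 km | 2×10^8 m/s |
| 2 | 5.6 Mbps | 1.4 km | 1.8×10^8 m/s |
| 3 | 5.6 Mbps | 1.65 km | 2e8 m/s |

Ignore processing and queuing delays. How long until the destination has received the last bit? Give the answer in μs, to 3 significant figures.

L = 8000 bits.
Transmission delay per hop = L/R = 8000/5600000 = 1428.57 μs; 3 hops → 4285.71 μs.
Propagation delays (d/s per hop): 10, 7.77778, 8.25 μs; sum = 26.0278 μs.
End-to-end = 4310 μs.

4310 μs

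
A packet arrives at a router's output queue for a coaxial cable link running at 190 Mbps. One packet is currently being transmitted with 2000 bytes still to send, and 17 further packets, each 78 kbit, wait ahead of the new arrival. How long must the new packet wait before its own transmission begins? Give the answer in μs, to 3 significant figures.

7060 μs

Each queued packet: L/R = 78000/190000000 = 410.526 μs.
17 queued → 6978.95 μs.
Plus remaining 16000 bits of current packet: 84.2105 μs.
Queuing delay = 7060 μs.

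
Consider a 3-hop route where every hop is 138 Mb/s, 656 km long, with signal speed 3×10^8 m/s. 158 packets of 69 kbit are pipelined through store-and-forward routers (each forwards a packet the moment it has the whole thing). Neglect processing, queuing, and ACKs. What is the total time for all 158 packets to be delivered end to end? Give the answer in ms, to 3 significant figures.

86.6 ms

Per-hop transmission t_tx = L/R = 69000/138000000 = 0.5 ms.
Per-hop propagation t_prop = 656000/300000000 = 2.18667 ms.
Pipeline fill: first packet needs 3·t_tx to clear all hops; remaining 157 packets each add one t_tx.
Total = (3+158-1)·t_tx + 3·t_prop = 160·0.5 + 3·2.18667 = 86.6 ms.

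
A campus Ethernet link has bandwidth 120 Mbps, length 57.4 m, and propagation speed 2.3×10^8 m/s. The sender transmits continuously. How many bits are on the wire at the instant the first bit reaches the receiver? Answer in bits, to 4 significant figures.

29.95 bits

Propagation delay = 57.4 / 2.3e+08 = 2.49565e-07 s.
BDP = R × t_prop = 120000000 × 2.49565e-07 = 29.9478 bits.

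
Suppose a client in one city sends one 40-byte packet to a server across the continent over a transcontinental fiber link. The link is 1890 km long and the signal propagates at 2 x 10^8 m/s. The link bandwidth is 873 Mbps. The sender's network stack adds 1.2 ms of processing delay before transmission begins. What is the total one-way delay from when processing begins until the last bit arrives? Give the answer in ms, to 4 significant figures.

10.65 ms

L = 40 × 8 = 320 bits.
Transmission delay = L/R = 320 / 873000000 = 0.000366552 ms.
Propagation delay = d/s = 1890000 m / 200000000 m/s = 9.45 ms.
Plus processing delay 1.2 ms = 1.2 ms.
Total = 10.65 ms.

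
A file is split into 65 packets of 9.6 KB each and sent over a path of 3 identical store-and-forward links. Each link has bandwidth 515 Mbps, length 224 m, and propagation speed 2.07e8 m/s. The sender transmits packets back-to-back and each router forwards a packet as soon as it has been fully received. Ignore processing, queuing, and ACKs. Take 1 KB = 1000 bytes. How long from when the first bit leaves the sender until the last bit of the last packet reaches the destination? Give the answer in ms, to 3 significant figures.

Per-hop transmission t_tx = L/R = 76800/515000000 = 0.149126 ms.
Per-hop propagation t_prop = 224/2.07e+08 = 0.00108213 ms.
Pipeline fill: first packet needs 3·t_tx to clear all hops; remaining 64 packets each add one t_tx.
Total = (3+65-1)·t_tx + 3·t_prop = 67·0.149126 + 3·0.00108213 = 9.99 ms.

9.99 ms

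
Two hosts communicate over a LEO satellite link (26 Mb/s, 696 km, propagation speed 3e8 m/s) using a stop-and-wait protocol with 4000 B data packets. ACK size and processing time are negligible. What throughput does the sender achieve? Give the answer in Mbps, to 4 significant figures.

t_tx = L/R = 32000/26000000 = 0.00123077 s.
t_prop = 696000/300000000 = 0.00232 s; RTT = 0.00464 s.
Cycle = t_tx + RTT = 0.00587077 s.
Throughput = L / cycle = 32000 / 0.00587077 = 5.451 Mbps.

5.451 Mbps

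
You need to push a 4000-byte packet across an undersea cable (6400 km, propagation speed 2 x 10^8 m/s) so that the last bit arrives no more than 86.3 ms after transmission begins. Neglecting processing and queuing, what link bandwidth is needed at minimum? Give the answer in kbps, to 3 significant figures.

L = 32000 bits.
Propagation delay = 6400000 / 200000000 = 32 ms.
Transmission budget = 86.3 − 32 = 54.3 ms.
R ≥ L / t_tx = 32000 bits / 0.0543 s = 589 kbps.

589 kbps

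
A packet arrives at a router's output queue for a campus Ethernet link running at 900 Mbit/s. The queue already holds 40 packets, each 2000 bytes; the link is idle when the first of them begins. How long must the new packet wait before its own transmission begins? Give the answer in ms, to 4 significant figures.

Each queued packet: L/R = 16000/900000000 = 0.0177778 ms.
40 queued → 0.711111 ms.
Queuing delay = 0.7111 ms.

0.7111 ms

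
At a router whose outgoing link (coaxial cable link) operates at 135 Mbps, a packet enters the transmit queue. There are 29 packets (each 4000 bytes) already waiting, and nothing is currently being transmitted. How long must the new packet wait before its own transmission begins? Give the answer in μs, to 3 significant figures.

Each queued packet: L/R = 32000/135000000 = 237.037 μs.
29 queued → 6874.07 μs.
Queuing delay = 6870 μs.

6870 μs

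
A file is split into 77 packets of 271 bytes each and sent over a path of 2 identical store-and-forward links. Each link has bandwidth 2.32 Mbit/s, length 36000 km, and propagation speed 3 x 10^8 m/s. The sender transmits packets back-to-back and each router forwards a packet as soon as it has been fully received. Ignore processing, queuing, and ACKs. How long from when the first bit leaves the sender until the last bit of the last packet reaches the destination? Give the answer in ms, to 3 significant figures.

Per-hop transmission t_tx = L/R = 2168/2320000 = 0.934483 ms.
Per-hop propagation t_prop = 36000000/300000000 = 120 ms.
Pipeline fill: first packet needs 2·t_tx to clear all hops; remaining 76 packets each add one t_tx.
Total = (2+77-1)·t_tx + 2·t_prop = 78·0.934483 + 2·120 = 313 ms.

313 ms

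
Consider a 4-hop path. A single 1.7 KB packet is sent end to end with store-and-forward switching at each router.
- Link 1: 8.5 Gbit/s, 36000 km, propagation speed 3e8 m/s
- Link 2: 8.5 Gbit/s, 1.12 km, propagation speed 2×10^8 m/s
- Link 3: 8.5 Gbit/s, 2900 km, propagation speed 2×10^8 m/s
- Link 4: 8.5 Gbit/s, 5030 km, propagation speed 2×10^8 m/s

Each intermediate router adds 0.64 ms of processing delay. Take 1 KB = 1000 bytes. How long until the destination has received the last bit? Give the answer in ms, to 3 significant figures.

L = 13600 bits.
Transmission delay per hop = L/R = 13600/8500000000 = 0.0016 ms; 4 hops → 0.0064 ms.
Propagation delays (d/s per hop): 120, 0.0056, 14.5, 25.15 ms; sum = 159.656 ms.
Processing at 3 router(s): 3 × 0.64 ms = 1.92 ms.
End-to-end = 162 ms.

162 ms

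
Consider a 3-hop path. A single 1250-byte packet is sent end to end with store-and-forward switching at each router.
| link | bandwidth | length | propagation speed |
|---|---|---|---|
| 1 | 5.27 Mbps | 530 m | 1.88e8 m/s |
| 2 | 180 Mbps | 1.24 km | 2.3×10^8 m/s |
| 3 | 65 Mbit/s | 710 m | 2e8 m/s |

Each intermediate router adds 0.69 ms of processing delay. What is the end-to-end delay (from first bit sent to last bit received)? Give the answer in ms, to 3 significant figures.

3.50 ms

L = 1250 × 8 = 10000 bits.
Transmission delays (L/R per hop): 1.89753, 0.0555556, 0.153846 ms; sum = 2.10693 ms.
Propagation delays (d/s per hop): 0.00281915, 0.0053913, 0.00355 ms; sum = 0.0117605 ms.
Processing at 2 router(s): 2 × 0.69 ms = 1.38 ms.
End-to-end = 3.50 ms.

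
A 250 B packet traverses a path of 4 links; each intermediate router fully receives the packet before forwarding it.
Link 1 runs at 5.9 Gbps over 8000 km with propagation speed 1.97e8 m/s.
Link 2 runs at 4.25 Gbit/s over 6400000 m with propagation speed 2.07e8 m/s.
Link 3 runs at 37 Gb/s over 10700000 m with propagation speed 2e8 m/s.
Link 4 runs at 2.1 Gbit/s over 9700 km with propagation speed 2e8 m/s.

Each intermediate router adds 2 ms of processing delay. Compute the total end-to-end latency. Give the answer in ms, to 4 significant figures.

L = 250 × 8 = 2000 bits.
Transmission delays (L/R per hop): 0.000338983, 0.000470588, 5.40541e-05, 0.000952381 ms; sum = 0.00181601 ms.
Propagation delays (d/s per hop): 40.6091, 30.9179, 53.5, 48.5 ms; sum = 173.527 ms.
Processing at 3 router(s): 3 × 2 ms = 6 ms.
End-to-end = 179.5 ms.

179.5 ms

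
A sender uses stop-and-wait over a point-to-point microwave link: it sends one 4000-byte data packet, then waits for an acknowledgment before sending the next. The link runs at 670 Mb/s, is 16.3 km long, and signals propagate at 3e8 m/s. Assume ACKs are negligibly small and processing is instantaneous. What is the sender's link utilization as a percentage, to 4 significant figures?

30.53 %

t_tx = L/R = 32000/670000000 = 4.77612e-05 s.
t_prop = 16300/300000000 = 5.43333e-05 s; RTT = 0.000108667 s.
Cycle = t_tx + RTT = 0.000156428 s.
Utilization = t_tx / cycle = 4.77612e-05/0.000156428 = 30.53 %.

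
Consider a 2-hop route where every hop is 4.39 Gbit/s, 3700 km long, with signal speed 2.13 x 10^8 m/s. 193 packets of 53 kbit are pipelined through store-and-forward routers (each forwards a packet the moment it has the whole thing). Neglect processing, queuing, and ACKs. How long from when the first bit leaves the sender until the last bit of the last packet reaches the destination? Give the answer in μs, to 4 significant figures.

37080 μs

Per-hop transmission t_tx = L/R = 53000/4390000000 = 12.0729 μs.
Per-hop propagation t_prop = 3700000/213000000 = 17370.9 μs.
Pipeline fill: first packet needs 2·t_tx to clear all hops; remaining 192 packets each add one t_tx.
Total = (2+193-1)·t_tx + 2·t_prop = 194·12.0729 + 2·17370.9 = 37080 μs.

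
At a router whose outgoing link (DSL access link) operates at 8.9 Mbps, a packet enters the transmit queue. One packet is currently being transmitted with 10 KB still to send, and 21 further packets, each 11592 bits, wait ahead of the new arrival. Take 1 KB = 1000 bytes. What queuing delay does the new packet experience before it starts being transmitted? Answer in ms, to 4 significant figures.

36.34 ms

Each queued packet: L/R = 11592/8900000 = 1.30247 ms.
21 queued → 27.3519 ms.
Plus remaining 80000 bits of current packet: 8.98876 ms.
Queuing delay = 36.34 ms.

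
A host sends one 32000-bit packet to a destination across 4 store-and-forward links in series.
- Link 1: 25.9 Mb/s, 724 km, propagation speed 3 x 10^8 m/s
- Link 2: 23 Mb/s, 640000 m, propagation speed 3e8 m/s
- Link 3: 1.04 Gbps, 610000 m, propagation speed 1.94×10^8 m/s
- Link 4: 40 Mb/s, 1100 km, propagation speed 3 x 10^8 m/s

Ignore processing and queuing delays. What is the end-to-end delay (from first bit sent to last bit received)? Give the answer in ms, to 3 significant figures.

Transmission delays (L/R per hop): 1.23552, 1.3913, 0.0307692, 0.8 ms; sum = 3.45759 ms.
Propagation delays (d/s per hop): 2.41333, 2.13333, 3.14433, 3.66667 ms; sum = 11.3577 ms.
End-to-end = 14.8 ms.

14.8 ms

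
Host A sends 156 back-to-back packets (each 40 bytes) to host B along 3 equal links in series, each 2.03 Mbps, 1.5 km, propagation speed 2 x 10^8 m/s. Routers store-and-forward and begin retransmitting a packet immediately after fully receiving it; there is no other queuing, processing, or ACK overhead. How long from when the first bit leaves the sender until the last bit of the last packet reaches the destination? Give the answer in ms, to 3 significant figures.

24.9 ms

Per-hop transmission t_tx = L/R = 320/2.03e+06 = 0.157635 ms.
Per-hop propagation t_prop = 1500/200000000 = 0.0075 ms.
Pipeline fill: first packet needs 3·t_tx to clear all hops; remaining 155 packets each add one t_tx.
Total = (3+156-1)·t_tx + 3·t_prop = 158·0.157635 + 3·0.0075 = 24.9 ms.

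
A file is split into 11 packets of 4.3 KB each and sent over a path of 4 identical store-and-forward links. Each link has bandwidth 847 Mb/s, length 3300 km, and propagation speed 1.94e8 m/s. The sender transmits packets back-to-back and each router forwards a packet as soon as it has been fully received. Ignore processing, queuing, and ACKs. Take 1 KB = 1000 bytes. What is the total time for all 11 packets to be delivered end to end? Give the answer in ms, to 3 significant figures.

Per-hop transmission t_tx = L/R = 34400/847000000 = 0.0406139 ms.
Per-hop propagation t_prop = 3300000/194000000 = 17.0103 ms.
Pipeline fill: first packet needs 4·t_tx to clear all hops; remaining 10 packets each add one t_tx.
Total = (4+11-1)·t_tx + 4·t_prop = 14·0.0406139 + 4·17.0103 = 68.6 ms.

68.6 ms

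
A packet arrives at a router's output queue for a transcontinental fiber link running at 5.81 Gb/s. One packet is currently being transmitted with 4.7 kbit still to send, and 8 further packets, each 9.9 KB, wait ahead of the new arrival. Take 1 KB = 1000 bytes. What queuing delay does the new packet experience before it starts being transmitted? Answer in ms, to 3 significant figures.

Each queued packet: L/R = 79200/5810000000 = 0.0136317 ms.
8 queued → 0.109053 ms.
Plus remaining 4700 bits of current packet: 0.00080895 ms.
Queuing delay = 0.110 ms.

0.110 ms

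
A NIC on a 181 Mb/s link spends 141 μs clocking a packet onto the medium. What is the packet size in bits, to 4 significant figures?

25520 bits

L = R × t_tx = 181000000 b/s × 0.000141 s = 25521 bits.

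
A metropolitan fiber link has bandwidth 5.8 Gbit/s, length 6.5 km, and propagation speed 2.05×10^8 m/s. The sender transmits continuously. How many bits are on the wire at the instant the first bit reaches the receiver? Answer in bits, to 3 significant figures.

184000 bits

Propagation delay = 6500 / 2.05e+08 = 3.17073e-05 s.
BDP = R × t_prop = 5800000000 × 3.17073e-05 = 183902 bits.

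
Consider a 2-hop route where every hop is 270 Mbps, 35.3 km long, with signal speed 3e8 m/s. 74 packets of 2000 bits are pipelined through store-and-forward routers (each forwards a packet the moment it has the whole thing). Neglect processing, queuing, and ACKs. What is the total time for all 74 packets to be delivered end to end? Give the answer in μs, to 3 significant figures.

791 μs

Per-hop transmission t_tx = L/R = 2000/270000000 = 7.40741 μs.
Per-hop propagation t_prop = 35300/300000000 = 117.667 μs.
Pipeline fill: first packet needs 2·t_tx to clear all hops; remaining 73 packets each add one t_tx.
Total = (2+74-1)·t_tx + 2·t_prop = 75·7.40741 + 2·117.667 = 791 μs.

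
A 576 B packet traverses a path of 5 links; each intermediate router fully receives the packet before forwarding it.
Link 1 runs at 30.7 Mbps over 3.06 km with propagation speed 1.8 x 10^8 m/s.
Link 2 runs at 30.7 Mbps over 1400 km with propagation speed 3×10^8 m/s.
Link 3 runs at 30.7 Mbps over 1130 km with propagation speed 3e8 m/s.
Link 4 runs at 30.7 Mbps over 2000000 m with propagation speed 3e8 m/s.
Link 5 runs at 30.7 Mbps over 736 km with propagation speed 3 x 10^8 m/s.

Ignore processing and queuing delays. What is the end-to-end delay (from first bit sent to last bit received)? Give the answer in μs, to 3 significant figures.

18300 μs

L = 576 × 8 = 4608 bits.
Transmission delay per hop = L/R = 4608/30700000 = 150.098 μs; 5 hops → 750.489 μs.
Propagation delays (d/s per hop): 17, 4666.67, 3766.67, 6666.67, 2453.33 μs; sum = 17570.3 μs.
End-to-end = 18300 μs.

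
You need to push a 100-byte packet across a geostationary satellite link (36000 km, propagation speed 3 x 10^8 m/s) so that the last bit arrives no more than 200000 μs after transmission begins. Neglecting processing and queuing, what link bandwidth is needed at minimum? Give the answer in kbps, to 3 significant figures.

L = 800 bits.
Propagation delay = 36000000 / 300000000 = 120000 μs.
Transmission budget = 200000 − 120000 = 80000 μs.
R ≥ L / t_tx = 800 bits / 0.08 s = 10.0 kbps.

10.0 kbps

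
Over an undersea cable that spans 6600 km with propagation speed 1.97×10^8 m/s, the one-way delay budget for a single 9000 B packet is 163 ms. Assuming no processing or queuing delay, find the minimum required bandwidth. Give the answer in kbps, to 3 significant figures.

L = 72000 bits.
Propagation delay = 6600000 / 197000000 = 33.5025 ms.
Transmission budget = 163 − 33.5025 = 129.497 ms.
R ≥ L / t_tx = 72000 bits / 0.129497 s = 556 kbps.

556 kbps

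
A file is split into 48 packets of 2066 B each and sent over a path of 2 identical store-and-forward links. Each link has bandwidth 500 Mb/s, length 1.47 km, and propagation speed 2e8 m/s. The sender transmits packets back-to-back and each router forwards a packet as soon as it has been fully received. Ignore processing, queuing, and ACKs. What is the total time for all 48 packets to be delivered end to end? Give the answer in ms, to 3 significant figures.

Per-hop transmission t_tx = L/R = 16528/500000000 = 0.033056 ms.
Per-hop propagation t_prop = 1470/200000000 = 0.00735 ms.
Pipeline fill: first packet needs 2·t_tx to clear all hops; remaining 47 packets each add one t_tx.
Total = (2+48-1)·t_tx + 2·t_prop = 49·0.033056 + 2·0.00735 = 1.63 ms.

1.63 ms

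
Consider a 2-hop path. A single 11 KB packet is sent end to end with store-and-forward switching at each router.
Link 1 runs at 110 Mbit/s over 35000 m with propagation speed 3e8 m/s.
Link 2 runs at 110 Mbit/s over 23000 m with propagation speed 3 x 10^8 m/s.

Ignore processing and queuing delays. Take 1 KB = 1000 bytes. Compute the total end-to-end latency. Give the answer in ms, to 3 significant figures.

1.79 ms

L = 88000 bits.
Transmission delay per hop = L/R = 88000/110000000 = 0.8 ms; 2 hops → 1.6 ms.
Propagation delays (d/s per hop): 0.116667, 0.0766667 ms; sum = 0.193333 ms.
End-to-end = 1.79 ms.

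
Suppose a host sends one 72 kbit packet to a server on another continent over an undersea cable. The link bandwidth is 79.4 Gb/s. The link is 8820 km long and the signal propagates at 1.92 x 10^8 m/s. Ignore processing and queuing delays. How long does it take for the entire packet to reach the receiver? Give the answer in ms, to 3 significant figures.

L = 72000 bits.
Transmission delay = L/R = 72000 / 79400000000 = 0.000906801 ms.
Propagation delay = d/s = 8820000 m / 192000000 m/s = 45.9375 ms.
Total = 45.9 ms.

45.9 ms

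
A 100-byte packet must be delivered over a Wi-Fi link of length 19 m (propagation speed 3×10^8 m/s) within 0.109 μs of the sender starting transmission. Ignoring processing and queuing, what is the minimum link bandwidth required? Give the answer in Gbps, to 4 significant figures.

17.52 Gbps

L = 800 bits.
Propagation delay = 19 / 300000000 = 0.0633333 μs.
Transmission budget = 0.109 − 0.0633333 = 0.0456667 μs.
R ≥ L / t_tx = 800 bits / 4.56667e-08 s = 17.52 Gbps.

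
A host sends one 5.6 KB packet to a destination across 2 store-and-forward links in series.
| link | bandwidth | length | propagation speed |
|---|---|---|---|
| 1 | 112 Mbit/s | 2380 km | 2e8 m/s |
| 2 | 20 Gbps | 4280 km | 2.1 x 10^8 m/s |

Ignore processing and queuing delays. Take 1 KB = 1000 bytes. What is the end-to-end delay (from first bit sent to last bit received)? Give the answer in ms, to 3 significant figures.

32.7 ms

L = 44800 bits.
Transmission delays (L/R per hop): 0.4, 0.00224 ms; sum = 0.40224 ms.
Propagation delays (d/s per hop): 11.9, 20.381 ms; sum = 32.281 ms.
End-to-end = 32.7 ms.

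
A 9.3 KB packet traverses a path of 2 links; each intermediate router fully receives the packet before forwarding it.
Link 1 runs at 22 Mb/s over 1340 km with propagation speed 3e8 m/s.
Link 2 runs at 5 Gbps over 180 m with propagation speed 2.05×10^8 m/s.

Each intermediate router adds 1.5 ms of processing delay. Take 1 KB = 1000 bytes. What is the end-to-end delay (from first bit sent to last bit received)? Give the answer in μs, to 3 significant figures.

L = 74400 bits.
Transmission delays (L/R per hop): 3381.82, 14.88 μs; sum = 3396.7 μs.
Propagation delays (d/s per hop): 4466.67, 0.878049 μs; sum = 4467.54 μs.
Processing at 1 router(s): 1 × 1.5 ms = 1500 μs.
End-to-end = 9360 μs.

9360 μs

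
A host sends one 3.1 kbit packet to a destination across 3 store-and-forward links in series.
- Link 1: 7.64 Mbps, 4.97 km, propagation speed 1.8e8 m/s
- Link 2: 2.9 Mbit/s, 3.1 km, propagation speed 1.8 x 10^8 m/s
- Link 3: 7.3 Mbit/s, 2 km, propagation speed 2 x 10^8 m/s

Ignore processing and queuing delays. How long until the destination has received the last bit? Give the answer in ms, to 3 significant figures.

L = 3100 bits.
Transmission delays (L/R per hop): 0.405759, 1.06897, 0.424658 ms; sum = 1.89938 ms.
Propagation delays (d/s per hop): 0.0276111, 0.0172222, 0.01 ms; sum = 0.0548333 ms.
End-to-end = 1.95 ms.

1.95 ms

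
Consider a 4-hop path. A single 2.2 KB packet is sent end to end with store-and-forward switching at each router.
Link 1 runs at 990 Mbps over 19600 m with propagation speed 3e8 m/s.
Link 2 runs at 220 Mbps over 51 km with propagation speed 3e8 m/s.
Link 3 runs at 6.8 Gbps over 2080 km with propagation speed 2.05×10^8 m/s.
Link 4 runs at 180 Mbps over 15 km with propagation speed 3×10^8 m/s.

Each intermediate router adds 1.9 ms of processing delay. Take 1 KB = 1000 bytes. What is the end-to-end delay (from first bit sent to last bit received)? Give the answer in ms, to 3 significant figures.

L = 17600 bits.
Transmission delays (L/R per hop): 0.0177778, 0.08, 0.00258824, 0.0977778 ms; sum = 0.198144 ms.
Propagation delays (d/s per hop): 0.0653333, 0.17, 10.1463, 0.05 ms; sum = 10.4317 ms.
Processing at 3 router(s): 3 × 1.9 ms = 5.7 ms.
End-to-end = 16.3 ms.

16.3 ms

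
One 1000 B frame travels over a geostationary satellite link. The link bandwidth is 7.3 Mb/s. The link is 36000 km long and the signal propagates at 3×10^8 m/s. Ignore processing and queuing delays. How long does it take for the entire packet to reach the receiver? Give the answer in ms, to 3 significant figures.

121 ms

L = 1000 × 8 = 8000 bits.
Transmission delay = L/R = 8000 / 7300000 = 1.09589 ms.
Propagation delay = d/s = 36000000 m / 300000000 m/s = 120 ms.
Total = 121 ms.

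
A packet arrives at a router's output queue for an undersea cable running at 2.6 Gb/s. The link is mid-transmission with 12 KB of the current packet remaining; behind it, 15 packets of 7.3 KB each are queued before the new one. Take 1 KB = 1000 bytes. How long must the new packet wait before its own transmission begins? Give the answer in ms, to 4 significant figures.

0.3738 ms

Each queued packet: L/R = 58400/2600000000 = 0.0224615 ms.
15 queued → 0.336923 ms.
Plus remaining 96000 bits of current packet: 0.0369231 ms.
Queuing delay = 0.3738 ms.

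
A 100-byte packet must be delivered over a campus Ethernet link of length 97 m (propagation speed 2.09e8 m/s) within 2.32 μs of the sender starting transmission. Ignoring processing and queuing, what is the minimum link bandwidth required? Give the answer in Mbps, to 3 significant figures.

L = 800 bits.
Propagation delay = 97 / 209000000 = 0.464115 μs.
Transmission budget = 2.32 − 0.464115 = 1.85589 μs.
R ≥ L / t_tx = 800 bits / 1.85589e-06 s = 431 Mbps.

431 Mbps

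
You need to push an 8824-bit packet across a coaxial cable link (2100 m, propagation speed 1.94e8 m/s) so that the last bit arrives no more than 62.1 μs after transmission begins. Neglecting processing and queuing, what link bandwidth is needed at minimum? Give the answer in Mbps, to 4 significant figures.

Propagation delay = 2100 / 194000000 = 10.8247 μs.
Transmission budget = 62.1 − 10.8247 = 51.2753 μs.
R ≥ L / t_tx = 8824 bits / 5.12753e-05 s = 172.1 Mbps.

172.1 Mbps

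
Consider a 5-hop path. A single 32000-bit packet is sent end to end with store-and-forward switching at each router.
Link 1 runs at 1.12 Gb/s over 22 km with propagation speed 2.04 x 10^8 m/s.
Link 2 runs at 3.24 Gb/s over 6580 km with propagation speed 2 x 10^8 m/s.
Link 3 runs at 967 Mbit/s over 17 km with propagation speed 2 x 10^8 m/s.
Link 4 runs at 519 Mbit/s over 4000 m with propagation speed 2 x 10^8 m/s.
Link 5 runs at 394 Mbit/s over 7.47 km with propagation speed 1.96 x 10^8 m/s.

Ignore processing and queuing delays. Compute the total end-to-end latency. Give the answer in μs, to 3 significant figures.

Transmission delays (L/R per hop): 28.5714, 9.87654, 33.092, 61.657, 81.2183 μs; sum = 214.415 μs.
Propagation delays (d/s per hop): 107.843, 32900, 85, 20, 38.1122 μs; sum = 33151 μs.
End-to-end = 33400 μs.

33400 μs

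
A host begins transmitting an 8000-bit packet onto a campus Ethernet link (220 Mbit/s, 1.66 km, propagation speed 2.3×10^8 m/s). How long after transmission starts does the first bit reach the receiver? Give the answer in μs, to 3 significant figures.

7.22 μs

First bit experiences only propagation delay: d/s = 1660/2.3e+08 = 7.22 μs.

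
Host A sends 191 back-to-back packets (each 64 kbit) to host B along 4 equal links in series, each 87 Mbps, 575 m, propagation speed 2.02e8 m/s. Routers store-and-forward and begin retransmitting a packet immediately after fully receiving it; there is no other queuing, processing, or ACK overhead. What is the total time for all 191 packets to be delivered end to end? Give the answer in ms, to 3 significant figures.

Per-hop transmission t_tx = L/R = 64000/87000000 = 0.735632 ms.
Per-hop propagation t_prop = 575/202000000 = 0.00284653 ms.
Pipeline fill: first packet needs 4·t_tx to clear all hops; remaining 190 packets each add one t_tx.
Total = (4+191-1)·t_tx + 4·t_prop = 194·0.735632 + 4·0.00284653 = 143 ms.

143 ms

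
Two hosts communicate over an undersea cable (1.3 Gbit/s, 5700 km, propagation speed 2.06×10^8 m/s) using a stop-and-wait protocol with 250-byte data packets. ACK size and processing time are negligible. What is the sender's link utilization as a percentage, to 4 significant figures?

t_tx = L/R = 2000/1300000000 = 1.53846e-06 s.
t_prop = 5700000/206000000 = 0.0276699 s; RTT = 0.0553398 s.
Cycle = t_tx + RTT = 0.0553413 s.
Utilization = t_tx / cycle = 1.53846e-06/0.0553413 = 0.002780 %.

0.002780 %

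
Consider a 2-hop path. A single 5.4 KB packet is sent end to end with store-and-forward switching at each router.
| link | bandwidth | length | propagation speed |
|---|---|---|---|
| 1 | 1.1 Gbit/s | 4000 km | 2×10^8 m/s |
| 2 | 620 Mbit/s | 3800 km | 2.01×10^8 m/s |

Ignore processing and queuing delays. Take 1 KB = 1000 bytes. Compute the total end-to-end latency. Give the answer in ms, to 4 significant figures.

39.01 ms

L = 43200 bits.
Transmission delays (L/R per hop): 0.0392727, 0.0696774 ms; sum = 0.10895 ms.
Propagation delays (d/s per hop): 20, 18.9055 ms; sum = 38.9055 ms.
End-to-end = 39.01 ms.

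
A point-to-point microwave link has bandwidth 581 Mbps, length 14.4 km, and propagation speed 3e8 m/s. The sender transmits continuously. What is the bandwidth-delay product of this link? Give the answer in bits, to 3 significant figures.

Propagation delay = 14400 / 300000000 = 4.8e-05 s.
BDP = R × t_prop = 581000000 × 4.8e-05 = 27888 bits.

27900 bits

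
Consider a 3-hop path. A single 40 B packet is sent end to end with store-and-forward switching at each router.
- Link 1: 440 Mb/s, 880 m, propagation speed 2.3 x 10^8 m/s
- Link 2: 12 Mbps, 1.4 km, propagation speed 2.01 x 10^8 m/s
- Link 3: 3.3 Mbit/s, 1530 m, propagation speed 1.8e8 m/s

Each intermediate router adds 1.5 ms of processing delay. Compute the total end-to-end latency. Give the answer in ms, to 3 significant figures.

L = 40 × 8 = 320 bits.
Transmission delays (L/R per hop): 0.000727273, 0.0266667, 0.0969697 ms; sum = 0.124364 ms.
Propagation delays (d/s per hop): 0.00382609, 0.00696517, 0.0085 ms; sum = 0.0192913 ms.
Processing at 2 router(s): 2 × 1.5 ms = 3 ms.
End-to-end = 3.14 ms.

3.14 ms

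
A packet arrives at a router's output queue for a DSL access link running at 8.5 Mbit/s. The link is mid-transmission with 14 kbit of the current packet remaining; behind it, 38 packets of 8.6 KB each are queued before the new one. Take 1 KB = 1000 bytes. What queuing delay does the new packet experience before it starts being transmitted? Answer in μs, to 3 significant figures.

309000 μs

Each queued packet: L/R = 68800/8500000 = 8094.12 μs.
38 queued → 307576 μs.
Plus remaining 14000 bits of current packet: 1647.06 μs.
Queuing delay = 309000 μs.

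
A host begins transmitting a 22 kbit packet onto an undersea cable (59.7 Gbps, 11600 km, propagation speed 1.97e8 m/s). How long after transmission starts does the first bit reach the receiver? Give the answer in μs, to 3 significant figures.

First bit experiences only propagation delay: d/s = 11600000/197000000 = 58900 μs.

58900 μs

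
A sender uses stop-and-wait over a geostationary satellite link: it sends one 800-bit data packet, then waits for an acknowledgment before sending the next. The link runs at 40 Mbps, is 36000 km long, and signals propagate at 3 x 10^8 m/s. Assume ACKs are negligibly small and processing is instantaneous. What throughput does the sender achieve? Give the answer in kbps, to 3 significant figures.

t_tx = L/R = 800/40000000 = 2e-05 s.
t_prop = 36000000/300000000 = 0.12 s; RTT = 0.24 s.
Cycle = t_tx + RTT = 0.24002 s.
Throughput = L / cycle = 800 / 0.24002 = 3.33 kbps.

3.33 kbps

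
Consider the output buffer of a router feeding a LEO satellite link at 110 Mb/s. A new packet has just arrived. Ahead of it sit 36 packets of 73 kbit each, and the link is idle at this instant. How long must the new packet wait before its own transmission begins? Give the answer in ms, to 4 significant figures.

23.89 ms

Each queued packet: L/R = 73000/110000000 = 0.663636 ms.
36 queued → 23.8909 ms.
Queuing delay = 23.89 ms.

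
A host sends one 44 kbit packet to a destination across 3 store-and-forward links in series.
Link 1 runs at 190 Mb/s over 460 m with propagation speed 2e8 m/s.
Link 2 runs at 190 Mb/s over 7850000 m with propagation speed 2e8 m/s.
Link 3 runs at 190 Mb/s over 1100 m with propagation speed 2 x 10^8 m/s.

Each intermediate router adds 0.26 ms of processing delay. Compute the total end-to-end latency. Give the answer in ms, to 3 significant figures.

L = 44000 bits.
Transmission delay per hop = L/R = 44000/190000000 = 0.231579 ms; 3 hops → 0.694737 ms.
Propagation delays (d/s per hop): 0.0023, 39.25, 0.0055 ms; sum = 39.2578 ms.
Processing at 2 router(s): 2 × 0.26 ms = 0.52 ms.
End-to-end = 40.5 ms.

40.5 ms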